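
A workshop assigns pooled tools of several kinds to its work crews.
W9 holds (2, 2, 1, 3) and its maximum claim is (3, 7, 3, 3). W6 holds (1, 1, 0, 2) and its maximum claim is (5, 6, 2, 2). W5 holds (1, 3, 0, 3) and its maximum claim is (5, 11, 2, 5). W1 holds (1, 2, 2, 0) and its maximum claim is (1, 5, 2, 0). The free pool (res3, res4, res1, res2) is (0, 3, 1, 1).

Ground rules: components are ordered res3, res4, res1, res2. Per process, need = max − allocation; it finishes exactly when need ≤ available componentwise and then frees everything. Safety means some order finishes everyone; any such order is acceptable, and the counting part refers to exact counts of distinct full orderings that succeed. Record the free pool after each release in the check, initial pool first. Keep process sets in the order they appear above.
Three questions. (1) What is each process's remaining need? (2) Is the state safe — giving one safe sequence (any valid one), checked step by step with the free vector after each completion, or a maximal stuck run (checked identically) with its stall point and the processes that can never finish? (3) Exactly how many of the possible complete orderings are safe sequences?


(1) Need matrix, components ordered res3, res4, res1, res2:
  W9: (1, 5, 2, 0)
  W6: (4, 5, 2, 0)
  W5: (4, 8, 2, 2)
  W1: (0, 3, 0, 0)
(2) UNSAFE — no complete ordering exists.
Key observation: the pool after W1, W9 is (3, 7, 4, 4); every surviving request exceeds it in res3, so progress ends there.
A maximal execution: W1, W9 — then nothing else fits. Verifying each step:
  pool = (0, 3, 1, 1)
  W1 needs (0, 3, 0, 0) <= (0, 3, 1, 1) -> finishes; pool += (1, 2, 2, 0) = (1, 5, 3, 1)
  W9 needs (1, 5, 2, 0) <= (1, 5, 3, 1) -> finishes; pool += (2, 2, 1, 3) = (3, 7, 4, 4)
  W6 cannot run: need (4, 5, 2, 0) vs free (3, 7, 4, 4) (insufficient res3)
  W5 cannot run: need (4, 8, 2, 2) vs free (3, 7, 4, 4) (insufficient res3 and res4)
Permanently blocked: W6 and W5.
(3) Exactly 0 of the possible complete orderings are safe sequences.


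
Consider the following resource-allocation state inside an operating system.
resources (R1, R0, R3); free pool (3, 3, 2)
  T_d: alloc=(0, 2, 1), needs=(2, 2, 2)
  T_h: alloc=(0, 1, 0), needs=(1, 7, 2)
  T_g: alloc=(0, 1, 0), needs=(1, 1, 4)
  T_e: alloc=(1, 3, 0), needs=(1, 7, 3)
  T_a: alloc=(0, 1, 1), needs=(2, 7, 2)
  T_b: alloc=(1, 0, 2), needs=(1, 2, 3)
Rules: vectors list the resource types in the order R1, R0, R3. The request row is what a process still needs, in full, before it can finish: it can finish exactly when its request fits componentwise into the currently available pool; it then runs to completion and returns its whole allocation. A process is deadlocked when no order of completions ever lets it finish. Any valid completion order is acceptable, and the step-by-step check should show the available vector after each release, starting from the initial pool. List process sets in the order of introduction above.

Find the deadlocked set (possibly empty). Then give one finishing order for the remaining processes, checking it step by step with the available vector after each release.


Deadlocked: T_h, T_e and T_a.
Key observation: after T_d, T_b, T_g complete, (4, 6, 5) is the best the pool ever gets, yet each leftover process wants more R0.
One completion order for the rest: T_d, T_b, T_g. Step-by-step check:
  pool = (3, 3, 2)
  T_d needs (2, 2, 2) <= (3, 3, 2) -> finishes; pool += (0, 2, 1) = (3, 5, 3)
  T_b needs (1, 2, 3) <= (3, 5, 3) -> finishes; pool += (1, 0, 2) = (4, 5, 5)
  T_g needs (1, 1, 4) <= (4, 5, 5) -> finishes; pool += (0, 1, 0) = (4, 6, 5)
The stuck group stays short no matter what:
  T_h cannot run: need (1, 7, 2) vs free (4, 6, 5) (insufficient R0)
  T_e cannot run: need (1, 7, 3) vs free (4, 6, 5) (insufficient R0)
  T_a cannot run: need (2, 7, 2) vs free (4, 6, 5) (insufficient R0)


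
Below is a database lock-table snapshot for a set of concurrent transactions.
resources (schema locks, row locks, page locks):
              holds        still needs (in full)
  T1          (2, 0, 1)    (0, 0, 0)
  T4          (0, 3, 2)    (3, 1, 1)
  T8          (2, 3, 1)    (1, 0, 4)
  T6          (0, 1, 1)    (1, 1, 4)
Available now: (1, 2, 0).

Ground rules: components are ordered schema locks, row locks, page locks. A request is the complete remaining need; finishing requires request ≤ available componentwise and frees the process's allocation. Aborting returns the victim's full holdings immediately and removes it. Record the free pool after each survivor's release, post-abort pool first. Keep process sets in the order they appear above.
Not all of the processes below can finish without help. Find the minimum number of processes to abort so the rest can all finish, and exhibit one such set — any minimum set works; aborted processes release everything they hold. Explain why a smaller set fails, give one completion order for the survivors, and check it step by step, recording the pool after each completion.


The answer: abort T8.
Key observation: T6 was stuck for good until T8 gave back (2, 3, 1); in the order shown it finishes at step 3.
Minimality: the empty abort set fails — the state is deadlocked as it stands.
Survivors finish in the order: T4, T1, T6. Walking it through (pool after the aborts first):
  pool = (3, 5, 1)
  T4 needs (3, 1, 1) <= (3, 5, 1) -> finishes; pool += (0, 3, 2) = (3, 8, 3)
  T1 needs (0, 0, 0) <= (3, 8, 3) -> finishes; pool += (2, 0, 1) = (5, 8, 4)
  T6 needs (1, 1, 4) <= (5, 8, 4) -> finishes; pool += (0, 1, 1) = (5, 9, 5)


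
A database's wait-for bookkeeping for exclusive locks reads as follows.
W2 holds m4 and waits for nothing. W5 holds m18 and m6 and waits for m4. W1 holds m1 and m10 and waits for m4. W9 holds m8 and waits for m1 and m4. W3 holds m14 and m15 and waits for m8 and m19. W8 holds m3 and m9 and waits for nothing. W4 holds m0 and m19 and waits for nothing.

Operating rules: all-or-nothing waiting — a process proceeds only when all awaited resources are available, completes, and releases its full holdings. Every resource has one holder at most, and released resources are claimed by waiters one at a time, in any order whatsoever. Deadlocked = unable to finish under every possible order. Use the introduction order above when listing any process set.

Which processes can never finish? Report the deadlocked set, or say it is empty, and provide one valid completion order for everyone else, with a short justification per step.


Nothing here is deadlocked.
Key observation: no waiting chain loops back on itself — every chain ends at a process that waits on nothing, so everyone eventually runs.
The rest can finish in the order W2, W1, W9, W5, W4, W8, W3.
Step-by-step check:
  W2: no waits; runs immediately, freeing m4
  W1 waits on m4 — all released -> runs and releases m1 and m10
  W9 waits on m1 and m4 — all released -> runs and releases m8
  W5 waits on m4 — all released -> runs and releases m18 and m6
  W4: no waits; runs immediately, freeing m0 and m19
  W8: no waits; runs immediately, freeing m3 and m9
  W3 waits on m8 and m19 — all released -> runs and releases m14 and m15


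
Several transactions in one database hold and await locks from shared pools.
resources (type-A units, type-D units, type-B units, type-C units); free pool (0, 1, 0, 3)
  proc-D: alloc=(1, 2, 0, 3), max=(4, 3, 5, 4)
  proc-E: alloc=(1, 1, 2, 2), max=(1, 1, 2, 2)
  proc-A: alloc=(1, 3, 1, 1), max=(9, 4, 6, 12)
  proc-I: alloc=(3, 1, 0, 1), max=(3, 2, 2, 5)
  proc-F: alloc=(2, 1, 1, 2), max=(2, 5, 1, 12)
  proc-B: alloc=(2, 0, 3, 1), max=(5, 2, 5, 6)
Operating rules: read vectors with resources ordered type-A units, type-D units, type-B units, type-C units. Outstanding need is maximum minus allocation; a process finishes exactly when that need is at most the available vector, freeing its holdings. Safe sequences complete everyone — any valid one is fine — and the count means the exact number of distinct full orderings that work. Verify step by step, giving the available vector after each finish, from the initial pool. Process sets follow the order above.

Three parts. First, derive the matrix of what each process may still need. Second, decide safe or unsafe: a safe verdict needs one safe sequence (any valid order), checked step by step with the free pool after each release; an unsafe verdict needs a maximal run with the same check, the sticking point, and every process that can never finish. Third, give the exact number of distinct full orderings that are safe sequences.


(1) Outstanding need per process (order type-A units, type-D units, type-B units, type-C units):
  proc-D: (3, 1, 5, 1)
  proc-E: (0, 0, 0, 0)
  proc-A: (8, 1, 5, 11)
  proc-I: (0, 1, 2, 4)
  proc-F: (0, 4, 0, 10)
  proc-B: (3, 2, 2, 5)
(2) SAFE. One safe sequence: proc-E, proc-I, proc-B, proc-D, proc-F, proc-A.
Key observation: proc-I is the earliest step where a requested resource binds exactly: need (0, 1, 2, 4), pool (1, 2, 2, 5) at its turn.
Verifying each step:
  pool = (0, 1, 0, 3)
  run proc-E (needs (0, 0, 0, 0), free (0, 1, 0, 3)); after release of (1, 1, 2, 2) the pool is (1, 2, 2, 5)
  run proc-I (needs (0, 1, 2, 4), free (1, 2, 2, 5)); after release of (3, 1, 0, 1) the pool is (4, 3, 2, 6)
  run proc-B (needs (3, 2, 2, 5), free (4, 3, 2, 6)); after release of (2, 0, 3, 1) the pool is (6, 3, 5, 7)
  run proc-D (needs (3, 1, 5, 1), free (6, 3, 5, 7)); after release of (1, 2, 0, 3) the pool is (7, 5, 5, 10)
  run proc-F (needs (0, 4, 0, 10), free (7, 5, 5, 10)); after release of (2, 1, 1, 2) the pool is (9, 6, 6, 12)
  run proc-A (needs (8, 1, 5, 11), free (9, 6, 6, 12)); after release of (1, 3, 1, 1) the pool is (10, 9, 7, 13)
(3) Precisely 1 of the possible complete orderings is a safe sequence.


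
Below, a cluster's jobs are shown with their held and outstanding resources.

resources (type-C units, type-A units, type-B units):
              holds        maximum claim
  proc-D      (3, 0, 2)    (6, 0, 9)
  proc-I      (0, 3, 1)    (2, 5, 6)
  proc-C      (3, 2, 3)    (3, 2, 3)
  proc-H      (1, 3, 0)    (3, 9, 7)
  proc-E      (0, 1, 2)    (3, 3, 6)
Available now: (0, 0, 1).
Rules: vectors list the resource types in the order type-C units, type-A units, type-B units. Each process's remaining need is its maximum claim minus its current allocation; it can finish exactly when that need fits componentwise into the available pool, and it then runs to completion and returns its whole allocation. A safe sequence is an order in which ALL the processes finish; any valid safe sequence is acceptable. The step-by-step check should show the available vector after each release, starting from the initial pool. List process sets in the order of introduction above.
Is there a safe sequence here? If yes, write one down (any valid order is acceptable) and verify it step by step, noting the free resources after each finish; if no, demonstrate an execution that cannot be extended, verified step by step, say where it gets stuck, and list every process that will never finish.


SAFE — a valid safe sequence is proc-C, proc-E, proc-I, proc-H, proc-D.
Key observation: proc-E is the earliest step where a requested resource binds exactly: need (3, 2, 4), pool (3, 2, 4) at its turn.
Walking it through:
  pool = (0, 0, 1)
  proc-C needs (0, 0, 0) <= (0, 0, 1) -> finishes; pool += (3, 2, 3) = (3, 2, 4)
  proc-E needs (3, 2, 4) <= (3, 2, 4) -> finishes; pool += (0, 1, 2) = (3, 3, 6)
  proc-I needs (2, 2, 5) <= (3, 3, 6) -> finishes; pool += (0, 3, 1) = (3, 6, 7)
  proc-H needs (2, 6, 7) <= (3, 6, 7) -> finishes; pool += (1, 3, 0) = (4, 9, 7)
  proc-D needs (3, 0, 7) <= (4, 9, 7) -> finishes; pool += (3, 0, 2) = (7, 9, 9)


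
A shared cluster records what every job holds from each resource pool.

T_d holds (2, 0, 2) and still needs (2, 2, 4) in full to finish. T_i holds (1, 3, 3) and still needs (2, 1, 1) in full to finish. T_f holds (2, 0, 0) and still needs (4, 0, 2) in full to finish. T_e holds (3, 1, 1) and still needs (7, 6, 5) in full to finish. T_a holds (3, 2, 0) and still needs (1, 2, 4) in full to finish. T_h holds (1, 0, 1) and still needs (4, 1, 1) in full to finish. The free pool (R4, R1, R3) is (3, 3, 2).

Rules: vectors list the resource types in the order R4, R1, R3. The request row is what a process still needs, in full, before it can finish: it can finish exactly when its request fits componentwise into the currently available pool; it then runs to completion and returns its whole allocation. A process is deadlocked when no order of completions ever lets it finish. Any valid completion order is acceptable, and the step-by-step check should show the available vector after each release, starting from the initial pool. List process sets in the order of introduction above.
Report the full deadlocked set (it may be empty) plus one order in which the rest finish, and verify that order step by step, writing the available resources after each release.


The deadlocked set is empty.
Key observation: T_i can run right away; the returned allocation unlocks the remaining processes in turn.
The rest can finish in the order T_i, T_a, T_e, T_d, T_f, T_h. Check, step by step:
  pool = (3, 3, 2)
  T_i needs (2, 1, 1) <= (3, 3, 2) -> finishes; pool += (1, 3, 3) = (4, 6, 5)
  T_a needs (1, 2, 4) <= (4, 6, 5) -> finishes; pool += (3, 2, 0) = (7, 8, 5)
  T_e needs (7, 6, 5) <= (7, 8, 5) -> finishes; pool += (3, 1, 1) = (10, 9, 6)
  T_d needs (2, 2, 4) <= (10, 9, 6) -> finishes; pool += (2, 0, 2) = (12, 9, 8)
  T_f needs (4, 0, 2) <= (12, 9, 8) -> finishes; pool += (2, 0, 0) = (14, 9, 8)
  T_h needs (4, 1, 1) <= (14, 9, 8) -> finishes; pool += (1, 0, 1) = (15, 9, 9)


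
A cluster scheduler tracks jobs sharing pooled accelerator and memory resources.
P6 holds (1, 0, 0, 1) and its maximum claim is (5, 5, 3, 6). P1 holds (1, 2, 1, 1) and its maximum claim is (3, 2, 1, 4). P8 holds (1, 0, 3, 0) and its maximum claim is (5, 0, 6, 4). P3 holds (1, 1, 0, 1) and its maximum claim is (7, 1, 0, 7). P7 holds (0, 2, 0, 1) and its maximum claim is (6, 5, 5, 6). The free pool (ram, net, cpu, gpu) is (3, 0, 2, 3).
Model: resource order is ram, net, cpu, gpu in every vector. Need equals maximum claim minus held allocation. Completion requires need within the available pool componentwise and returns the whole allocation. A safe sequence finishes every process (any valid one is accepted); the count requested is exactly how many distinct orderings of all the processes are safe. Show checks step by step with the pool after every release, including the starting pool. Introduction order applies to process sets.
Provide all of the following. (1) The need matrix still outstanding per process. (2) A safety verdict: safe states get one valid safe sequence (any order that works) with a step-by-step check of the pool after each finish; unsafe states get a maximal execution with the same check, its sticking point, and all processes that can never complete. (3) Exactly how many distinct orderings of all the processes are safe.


(1) Remaining need (order ram, net, cpu, gpu):
  P6: (4, 5, 3, 5)
  P1: (2, 0, 0, 3)
  P8: (4, 0, 3, 4)
  P3: (6, 0, 0, 6)
  P7: (6, 3, 5, 5)
(2) UNSAFE.
Key observation: no order helps: past P1, P8, the free pool tops out at (5, 2, 6, 4), below what each blocked process needs in gpu.
Going as far as possible: P1, P8; after that, nothing fits. Check, step by step:
  pool = (3, 0, 2, 3)
  run P1 (needs (2, 0, 0, 3), free (3, 0, 2, 3)); after release of (1, 2, 1, 1) the pool is (4, 2, 3, 4)
  run P8 (needs (4, 0, 3, 4), free (4, 2, 3, 4)); after release of (1, 0, 3, 0) the pool is (5, 2, 6, 4)
  P6 cannot run: need (4, 5, 3, 5) vs free (5, 2, 6, 4) (insufficient net and gpu)
  P3 cannot run: need (6, 0, 0, 6) vs free (5, 2, 6, 4) (insufficient ram and gpu)
  P7 cannot run: need (6, 3, 5, 5) vs free (5, 2, 6, 4) (insufficient ram, net and gpu)
Processes that can never finish: P6, P3 and P7.
(3) Exactly 0 of the possible complete orderings are safe sequences.


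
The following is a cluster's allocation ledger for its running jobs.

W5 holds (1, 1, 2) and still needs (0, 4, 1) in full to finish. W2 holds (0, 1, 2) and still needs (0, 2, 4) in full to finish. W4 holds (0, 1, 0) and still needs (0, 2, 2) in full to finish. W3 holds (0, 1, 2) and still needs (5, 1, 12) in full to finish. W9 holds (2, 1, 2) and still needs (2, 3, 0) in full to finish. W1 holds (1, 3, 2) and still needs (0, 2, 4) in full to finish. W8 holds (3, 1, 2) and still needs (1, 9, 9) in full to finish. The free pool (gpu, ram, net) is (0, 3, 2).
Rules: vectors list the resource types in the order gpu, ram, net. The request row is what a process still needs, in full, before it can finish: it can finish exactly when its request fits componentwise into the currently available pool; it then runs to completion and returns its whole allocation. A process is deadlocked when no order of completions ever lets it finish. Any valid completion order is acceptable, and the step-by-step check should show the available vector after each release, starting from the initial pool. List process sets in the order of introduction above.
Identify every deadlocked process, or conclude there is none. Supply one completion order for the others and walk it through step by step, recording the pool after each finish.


No process is deadlocked.
Key observation: W4 fits the free pool immediately, and its release cascades until everyone finishes.
One completion order for the rest: W4, W5, W1, W9, W2, W8, W3. Walking it through:
  pool = (0, 3, 2)
  run W4 (needs (0, 2, 2), free (0, 3, 2)); after release of (0, 1, 0) the pool is (0, 4, 2)
  run W5 (needs (0, 4, 1), free (0, 4, 2)); after release of (1, 1, 2) the pool is (1, 5, 4)
  run W1 (needs (0, 2, 4), free (1, 5, 4)); after release of (1, 3, 2) the pool is (2, 8, 6)
  run W9 (needs (2, 3, 0), free (2, 8, 6)); after release of (2, 1, 2) the pool is (4, 9, 8)
  run W2 (needs (0, 2, 4), free (4, 9, 8)); after release of (0, 1, 2) the pool is (4, 10, 10)
  run W8 (needs (1, 9, 9), free (4, 10, 10)); after release of (3, 1, 2) the pool is (7, 11, 12)
  run W3 (needs (5, 1, 12), free (7, 11, 12)); after release of (0, 1, 2) the pool is (7, 12, 14)


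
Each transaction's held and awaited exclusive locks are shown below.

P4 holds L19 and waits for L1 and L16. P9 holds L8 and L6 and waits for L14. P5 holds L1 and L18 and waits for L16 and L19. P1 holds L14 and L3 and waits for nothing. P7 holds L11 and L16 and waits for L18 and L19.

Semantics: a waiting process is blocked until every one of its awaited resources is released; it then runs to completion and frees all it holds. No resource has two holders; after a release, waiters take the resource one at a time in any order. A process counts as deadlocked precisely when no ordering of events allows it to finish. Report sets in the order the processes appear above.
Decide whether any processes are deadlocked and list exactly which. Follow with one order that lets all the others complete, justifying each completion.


Deadlocked: P4, P5 and P7.
Key observation: nobody on the ring P4 -> P5 -> P4 can start until another member finishes, which never happens; P7 is caught in further circular waits.
A valid finishing order for the others: P1, P9.
Walking it through:
  P1: no waits; runs immediately, freeing L14 and L3
  P9: everything it awaited (L14) is free; runs, freeing L8 and L6


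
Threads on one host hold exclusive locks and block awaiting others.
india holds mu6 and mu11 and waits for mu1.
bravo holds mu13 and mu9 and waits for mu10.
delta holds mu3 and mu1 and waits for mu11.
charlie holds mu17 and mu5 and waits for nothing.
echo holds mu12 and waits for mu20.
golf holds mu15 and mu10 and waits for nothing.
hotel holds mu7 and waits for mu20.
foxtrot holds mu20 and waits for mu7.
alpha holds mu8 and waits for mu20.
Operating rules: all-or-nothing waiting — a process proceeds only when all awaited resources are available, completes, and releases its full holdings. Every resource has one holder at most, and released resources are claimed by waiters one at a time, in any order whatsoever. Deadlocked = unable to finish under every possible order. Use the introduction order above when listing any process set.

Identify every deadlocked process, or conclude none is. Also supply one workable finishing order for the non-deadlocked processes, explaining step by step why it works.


The deadlocked set is india, delta, echo, hotel, foxtrot and alpha.
Key observation: india -> delta -> india is a circular wait — nothing in it can go first; hotel and foxtrot are caught in further circular waits and echo and alpha wait into the deadlock from upstream.
One completion order for the rest: golf, bravo, charlie.
Verifying each step:
  golf: no waits; runs immediately, freeing mu15 and mu10
  run bravo (all its waits — mu10 — are resolved); releases mu13 and mu9
  charlie: no waits; runs immediately, freeing mu17 and mu5


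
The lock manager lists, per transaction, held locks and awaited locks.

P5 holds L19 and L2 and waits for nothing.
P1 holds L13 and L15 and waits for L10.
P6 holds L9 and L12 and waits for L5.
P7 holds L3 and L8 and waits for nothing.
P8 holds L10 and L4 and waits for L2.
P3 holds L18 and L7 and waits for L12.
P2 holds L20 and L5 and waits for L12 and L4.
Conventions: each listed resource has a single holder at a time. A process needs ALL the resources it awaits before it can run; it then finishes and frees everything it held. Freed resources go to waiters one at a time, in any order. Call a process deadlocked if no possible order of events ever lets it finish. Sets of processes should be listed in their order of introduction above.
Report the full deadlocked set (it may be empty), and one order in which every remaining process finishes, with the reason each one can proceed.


Deadlocked: P6, P3 and P2.
Key observation: the waits loop around P6 -> P2 -> P6 with no way out; P3 waits into the deadlock from upstream.
One completion order for the rest: P7, P5, P8, P1.
Step-by-step check:
  P7: no waits; runs immediately, freeing L3 and L8
  P5: no waits; runs immediately, freeing L19 and L2
  P8 waits on L2 — all released -> runs and releases L10 and L4
  P1 waits on L10 — all released -> runs and releases L13 and L15


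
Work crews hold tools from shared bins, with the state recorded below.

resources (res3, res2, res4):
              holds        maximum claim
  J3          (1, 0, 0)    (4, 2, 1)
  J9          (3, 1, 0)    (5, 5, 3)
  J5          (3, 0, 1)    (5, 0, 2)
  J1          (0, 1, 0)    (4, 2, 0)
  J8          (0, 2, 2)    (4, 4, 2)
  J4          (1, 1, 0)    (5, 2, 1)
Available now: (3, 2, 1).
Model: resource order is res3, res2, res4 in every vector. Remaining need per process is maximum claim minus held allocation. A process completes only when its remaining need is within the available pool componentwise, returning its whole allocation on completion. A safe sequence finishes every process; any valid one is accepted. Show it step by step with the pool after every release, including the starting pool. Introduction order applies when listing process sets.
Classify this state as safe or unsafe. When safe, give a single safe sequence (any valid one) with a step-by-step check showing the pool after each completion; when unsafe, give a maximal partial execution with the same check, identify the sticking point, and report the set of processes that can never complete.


The state is SAFE; one workable sequence: J3, J4, J8, J1, J9, J5.
Key observation: J3 marks the first exact bind of the order: its need (3, 2, 1) fits the free (3, 2, 1) with zero slack on a requested resource.
Walking it through:
  pool = (3, 2, 1)
  J3: need (3, 2, 1) fits (3, 2, 1); releases (1, 0, 0), pool now (4, 2, 1)
  J4: need (4, 1, 1) fits (4, 2, 1); releases (1, 1, 0), pool now (5, 3, 1)
  J8: need (4, 2, 0) fits (5, 3, 1); releases (0, 2, 2), pool now (5, 5, 3)
  J1: need (4, 1, 0) fits (5, 5, 3); releases (0, 1, 0), pool now (5, 6, 3)
  J9: need (2, 4, 3) fits (5, 6, 3); releases (3, 1, 0), pool now (8, 7, 3)
  J5: need (2, 0, 1) fits (8, 7, 3); releases (3, 0, 1), pool now (11, 7, 4)


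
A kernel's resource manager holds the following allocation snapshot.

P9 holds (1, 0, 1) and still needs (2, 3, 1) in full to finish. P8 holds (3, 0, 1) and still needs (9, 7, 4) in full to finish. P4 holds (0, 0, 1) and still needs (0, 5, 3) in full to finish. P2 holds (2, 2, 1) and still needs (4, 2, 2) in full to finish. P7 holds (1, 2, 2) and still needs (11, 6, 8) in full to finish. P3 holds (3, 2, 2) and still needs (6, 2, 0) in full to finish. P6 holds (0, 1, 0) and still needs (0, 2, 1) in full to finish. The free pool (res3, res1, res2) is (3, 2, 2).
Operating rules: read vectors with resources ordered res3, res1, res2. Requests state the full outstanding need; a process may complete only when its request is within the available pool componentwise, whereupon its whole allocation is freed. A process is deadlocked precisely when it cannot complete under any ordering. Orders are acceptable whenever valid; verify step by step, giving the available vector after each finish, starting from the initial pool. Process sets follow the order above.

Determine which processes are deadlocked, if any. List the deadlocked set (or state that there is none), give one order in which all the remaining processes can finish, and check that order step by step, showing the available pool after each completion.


No process is deadlocked.
Key observation: the pool covers P6 at once, and every later process fits after earlier releases.
A valid finishing order for the others: P6, P9, P2, P3, P8, P4, P7. Check, step by step:
  pool = (3, 2, 2)
  run P6 (needs (0, 2, 1), free (3, 2, 2)); after release of (0, 1, 0) the pool is (3, 3, 2)
  run P9 (needs (2, 3, 1), free (3, 3, 2)); after release of (1, 0, 1) the pool is (4, 3, 3)
  run P2 (needs (4, 2, 2), free (4, 3, 3)); after release of (2, 2, 1) the pool is (6, 5, 4)
  run P3 (needs (6, 2, 0), free (6, 5, 4)); after release of (3, 2, 2) the pool is (9, 7, 6)
  run P8 (needs (9, 7, 4), free (9, 7, 6)); after release of (3, 0, 1) the pool is (12, 7, 7)
  run P4 (needs (0, 5, 3), free (12, 7, 7)); after release of (0, 0, 1) the pool is (12, 7, 8)
  run P7 (needs (11, 6, 8), free (12, 7, 8)); after release of (1, 2, 2) the pool is (13, 9, 10)


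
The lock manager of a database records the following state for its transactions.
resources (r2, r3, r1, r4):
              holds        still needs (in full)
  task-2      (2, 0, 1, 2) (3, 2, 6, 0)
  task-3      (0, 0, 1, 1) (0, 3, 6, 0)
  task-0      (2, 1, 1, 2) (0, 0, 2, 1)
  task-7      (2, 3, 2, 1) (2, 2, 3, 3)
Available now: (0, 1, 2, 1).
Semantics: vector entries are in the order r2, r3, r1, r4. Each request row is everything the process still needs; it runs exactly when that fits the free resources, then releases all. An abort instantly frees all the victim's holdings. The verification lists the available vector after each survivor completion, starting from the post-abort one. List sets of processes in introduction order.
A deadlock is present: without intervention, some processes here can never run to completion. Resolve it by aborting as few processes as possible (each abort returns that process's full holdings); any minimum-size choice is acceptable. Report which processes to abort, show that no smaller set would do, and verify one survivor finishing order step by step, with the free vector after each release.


Minimum abort set: task-3.
Key observation: the returned (0, 0, 1, 1) from task-3 is what brings task-2 — unrunnable before, under any order — into play at step 3.
No smaller set exists: with zero aborts the deadlock remains.
The survivors complete as task-0, task-7, task-2. Walking it through (starting from the post-abort pool):
  pool = (0, 1, 3, 2)
  task-0 needs (0, 0, 2, 1) <= (0, 1, 3, 2) -> finishes; pool += (2, 1, 1, 2) = (2, 2, 4, 4)
  task-7 needs (2, 2, 3, 3) <= (2, 2, 4, 4) -> finishes; pool += (2, 3, 2, 1) = (4, 5, 6, 5)
  task-2 needs (3, 2, 6, 0) <= (4, 5, 6, 5) -> finishes; pool += (2, 0, 1, 2) = (6, 5, 7, 7)


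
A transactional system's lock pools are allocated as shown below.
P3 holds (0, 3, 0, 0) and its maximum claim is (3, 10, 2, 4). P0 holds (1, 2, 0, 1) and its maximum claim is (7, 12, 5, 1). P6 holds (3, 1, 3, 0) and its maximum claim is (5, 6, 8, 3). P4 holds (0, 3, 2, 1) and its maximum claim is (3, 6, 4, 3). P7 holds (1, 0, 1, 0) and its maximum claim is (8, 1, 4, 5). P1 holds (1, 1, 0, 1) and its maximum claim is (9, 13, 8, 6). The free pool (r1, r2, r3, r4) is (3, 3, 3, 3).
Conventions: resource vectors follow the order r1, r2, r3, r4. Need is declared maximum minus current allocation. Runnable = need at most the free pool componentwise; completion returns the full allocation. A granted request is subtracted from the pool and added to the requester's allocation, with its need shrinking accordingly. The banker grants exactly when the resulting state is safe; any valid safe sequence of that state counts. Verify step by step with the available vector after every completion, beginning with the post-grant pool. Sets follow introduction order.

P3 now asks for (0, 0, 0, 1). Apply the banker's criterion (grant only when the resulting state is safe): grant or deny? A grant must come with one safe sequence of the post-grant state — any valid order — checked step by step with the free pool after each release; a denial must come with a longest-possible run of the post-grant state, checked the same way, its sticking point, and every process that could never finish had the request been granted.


GRANT. The post-grant state is safe; one safe sequence: P4, P6, P3, P0, P7, P1.
Key observation: even at the reduced pool (3, 3, 3, 2), P4 fits immediately, so safety survives the grant.
Check on the post-grant state, step by step:
  pool = (3, 3, 3, 2)
  P4: need (3, 3, 2, 2) fits (3, 3, 3, 2); releases (0, 3, 2, 1), pool now (3, 6, 5, 3)
  P6: need (2, 5, 5, 3) fits (3, 6, 5, 3); releases (3, 1, 3, 0), pool now (6, 7, 8, 3)
  P3: need (3, 7, 2, 3) fits (6, 7, 8, 3); releases (0, 3, 0, 1), pool now (6, 10, 8, 4)
  P0: need (6, 10, 5, 0) fits (6, 10, 8, 4); releases (1, 2, 0, 1), pool now (7, 12, 8, 5)
  P7: need (7, 1, 3, 5) fits (7, 12, 8, 5); releases (1, 0, 1, 0), pool now (8, 12, 9, 5)
  P1: need (8, 12, 8, 5) fits (8, 12, 9, 5); releases (1, 1, 0, 1), pool now (9, 13, 9, 6)


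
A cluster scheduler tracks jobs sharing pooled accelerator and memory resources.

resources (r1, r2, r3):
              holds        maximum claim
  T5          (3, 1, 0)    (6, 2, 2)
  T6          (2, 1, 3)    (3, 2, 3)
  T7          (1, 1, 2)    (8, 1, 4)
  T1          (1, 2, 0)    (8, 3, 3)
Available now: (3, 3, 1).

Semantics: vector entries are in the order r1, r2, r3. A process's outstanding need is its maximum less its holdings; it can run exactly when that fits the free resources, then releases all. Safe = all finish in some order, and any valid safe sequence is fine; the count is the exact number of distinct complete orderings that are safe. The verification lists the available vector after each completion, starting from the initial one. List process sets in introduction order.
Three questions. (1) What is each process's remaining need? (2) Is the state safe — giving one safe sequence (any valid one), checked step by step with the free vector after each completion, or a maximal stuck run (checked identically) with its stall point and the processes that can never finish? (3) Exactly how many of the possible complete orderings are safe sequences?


(1) Need matrix, components ordered r1, r2, r3:
  T5: (3, 1, 2)
  T6: (1, 1, 0)
  T7: (7, 0, 2)
  T1: (7, 1, 3)
(2) SAFE — a valid safe sequence is T6, T5, T7, T1.
Key observation: every step clears its requested resources with room to spare; the minimum clearance is 1, first at T7 — (7, 0, 2) vs (8, 5, 4) free.
Verifying each step:
  pool = (3, 3, 1)
  T6: need (1, 1, 0) fits (3, 3, 1); releases (2, 1, 3), pool now (5, 4, 4)
  T5: need (3, 1, 2) fits (5, 4, 4); releases (3, 1, 0), pool now (8, 5, 4)
  T7: need (7, 0, 2) fits (8, 5, 4); releases (1, 1, 2), pool now (9, 6, 6)
  T1: need (7, 1, 3) fits (9, 6, 6); releases (1, 2, 0), pool now (10, 8, 6)
(3) Precisely 2 of the possible complete orderings are safe sequences.


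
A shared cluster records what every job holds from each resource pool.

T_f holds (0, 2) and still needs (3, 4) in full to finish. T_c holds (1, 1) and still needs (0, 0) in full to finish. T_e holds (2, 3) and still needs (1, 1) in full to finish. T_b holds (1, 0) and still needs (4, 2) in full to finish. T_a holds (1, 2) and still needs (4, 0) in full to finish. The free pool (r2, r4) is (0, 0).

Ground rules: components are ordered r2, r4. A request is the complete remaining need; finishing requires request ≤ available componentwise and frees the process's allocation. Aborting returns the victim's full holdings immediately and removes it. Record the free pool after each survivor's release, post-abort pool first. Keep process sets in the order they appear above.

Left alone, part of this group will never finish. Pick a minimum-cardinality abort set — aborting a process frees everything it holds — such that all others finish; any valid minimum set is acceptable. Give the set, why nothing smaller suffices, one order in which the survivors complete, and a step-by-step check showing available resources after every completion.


Abort T_a.
Key observation: the deadlocked T_b becomes finishable only because T_a released (1, 2); it completes at step 4 below.
No smaller set exists: with zero aborts the deadlock remains.
The survivors complete as T_e, T_f, T_c, T_b. Verifying each step (starting from the post-abort pool):
  pool = (1, 2)
  T_e: need (1, 1) fits (1, 2); releases (2, 3), pool now (3, 5)
  T_f: need (3, 4) fits (3, 5); releases (0, 2), pool now (3, 7)
  T_c: need (0, 0) fits (3, 7); releases (1, 1), pool now (4, 8)
  T_b: need (4, 2) fits (4, 8); releases (1, 0), pool now (5, 8)


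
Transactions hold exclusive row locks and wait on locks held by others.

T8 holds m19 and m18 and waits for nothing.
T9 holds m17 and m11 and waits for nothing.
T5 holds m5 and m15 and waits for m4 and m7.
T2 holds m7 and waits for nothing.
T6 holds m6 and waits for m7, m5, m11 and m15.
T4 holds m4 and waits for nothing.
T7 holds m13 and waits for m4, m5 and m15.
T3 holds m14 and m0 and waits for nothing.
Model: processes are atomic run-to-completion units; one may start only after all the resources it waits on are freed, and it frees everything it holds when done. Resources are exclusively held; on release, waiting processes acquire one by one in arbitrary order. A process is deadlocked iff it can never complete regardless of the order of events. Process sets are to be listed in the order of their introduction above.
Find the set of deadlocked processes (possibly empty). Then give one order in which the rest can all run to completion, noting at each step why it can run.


Nothing here is deadlocked.
Key observation: although several processes wait, no cycle exists — each chain bottoms out at a free runner.
A valid finishing order for the others: T2, T8, T3, T4, T5, T9, T6, T7.
Verifying each step:
  run T2 (it waits on nothing); releases m7
  run T8 (it waits on nothing); releases m19 and m18
  run T3 (it waits on nothing); releases m14 and m0
  run T4 (it waits on nothing); releases m4
  T5: everything it awaited (m4 and m7) is free; runs, freeing m5 and m15
  run T9 (it waits on nothing); releases m17 and m11
  T6: everything it awaited (m7, m5, m11 and m15) is free; runs, freeing m6
  T7: everything it awaited (m4, m5 and m15) is free; runs, freeing m13


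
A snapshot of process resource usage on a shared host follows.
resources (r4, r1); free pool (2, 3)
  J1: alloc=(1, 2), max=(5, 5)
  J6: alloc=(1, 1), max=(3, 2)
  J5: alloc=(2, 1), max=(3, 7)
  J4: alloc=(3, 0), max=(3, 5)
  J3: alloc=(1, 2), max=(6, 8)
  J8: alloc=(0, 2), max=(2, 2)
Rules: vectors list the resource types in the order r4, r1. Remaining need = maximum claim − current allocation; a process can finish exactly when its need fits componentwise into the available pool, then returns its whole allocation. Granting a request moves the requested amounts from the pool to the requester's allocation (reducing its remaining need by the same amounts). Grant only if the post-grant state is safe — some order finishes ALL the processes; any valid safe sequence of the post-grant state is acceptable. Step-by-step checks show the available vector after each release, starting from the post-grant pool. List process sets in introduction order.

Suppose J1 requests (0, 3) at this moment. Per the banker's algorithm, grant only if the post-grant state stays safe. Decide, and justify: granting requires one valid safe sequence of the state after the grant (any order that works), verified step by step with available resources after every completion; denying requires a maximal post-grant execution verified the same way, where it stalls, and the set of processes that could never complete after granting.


DENY — the pretend-granted state is unsafe.
Key observation: after J8, J6 the pool peaks at (3, 3), and each blocked process is short somewhere: J1 on r4; J5 on r1; J4 on r1; J3 on r4, r1.
After a pretend grant, a maximal execution: J8, J6 — then nothing else fits. Step-by-step check:
  pool = (2, 0)
  run J8 (needs (2, 0), free (2, 0)); after release of (0, 2) the pool is (2, 2)
  run J6 (needs (2, 1), free (2, 2)); after release of (1, 1) the pool is (3, 3)
  blocked: J1 wants (4, 0), pool (3, 3) — not enough r4
  blocked: J5 wants (1, 6), pool (3, 3) — not enough r1
  blocked: J4 wants (0, 5), pool (3, 3) — not enough r1
  blocked: J3 wants (5, 6), pool (3, 3) — not enough r4 and r1
Processes that could never finish after the grant: J1, J5, J4 and J3.


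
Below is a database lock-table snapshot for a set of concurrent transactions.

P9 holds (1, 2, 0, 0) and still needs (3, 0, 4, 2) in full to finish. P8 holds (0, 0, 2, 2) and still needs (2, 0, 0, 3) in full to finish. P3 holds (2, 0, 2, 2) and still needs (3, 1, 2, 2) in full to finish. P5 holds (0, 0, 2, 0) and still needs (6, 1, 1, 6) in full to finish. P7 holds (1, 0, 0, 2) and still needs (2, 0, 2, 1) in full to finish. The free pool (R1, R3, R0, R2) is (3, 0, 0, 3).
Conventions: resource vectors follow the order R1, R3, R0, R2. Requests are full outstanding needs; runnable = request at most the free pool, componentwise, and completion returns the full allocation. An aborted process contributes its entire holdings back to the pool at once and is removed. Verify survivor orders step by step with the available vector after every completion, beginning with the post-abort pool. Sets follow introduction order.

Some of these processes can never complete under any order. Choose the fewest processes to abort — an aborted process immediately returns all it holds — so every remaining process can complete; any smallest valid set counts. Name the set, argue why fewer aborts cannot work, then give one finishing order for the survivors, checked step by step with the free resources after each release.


Abort P5.
Key observation: aborting P5 returns (0, 0, 2, 0), and P9 — hopeless before — runs at step 2 with the returned capacity in the pool.
No smaller set exists: with zero aborts the deadlock remains.
Survivors finish in the order: P8, P9, P7, P3. Verifying each step (pool after the aborts first):
  pool = (3, 0, 2, 3)
  P8 needs (2, 0, 0, 3) <= (3, 0, 2, 3) -> finishes; pool += (0, 0, 2, 2) = (3, 0, 4, 5)
  P9 needs (3, 0, 4, 2) <= (3, 0, 4, 5) -> finishes; pool += (1, 2, 0, 0) = (4, 2, 4, 5)
  P7 needs (2, 0, 2, 1) <= (4, 2, 4, 5) -> finishes; pool += (1, 0, 0, 2) = (5, 2, 4, 7)
  P3 needs (3, 1, 2, 2) <= (5, 2, 4, 7) -> finishes; pool += (2, 0, 2, 2) = (7, 2, 6, 9)


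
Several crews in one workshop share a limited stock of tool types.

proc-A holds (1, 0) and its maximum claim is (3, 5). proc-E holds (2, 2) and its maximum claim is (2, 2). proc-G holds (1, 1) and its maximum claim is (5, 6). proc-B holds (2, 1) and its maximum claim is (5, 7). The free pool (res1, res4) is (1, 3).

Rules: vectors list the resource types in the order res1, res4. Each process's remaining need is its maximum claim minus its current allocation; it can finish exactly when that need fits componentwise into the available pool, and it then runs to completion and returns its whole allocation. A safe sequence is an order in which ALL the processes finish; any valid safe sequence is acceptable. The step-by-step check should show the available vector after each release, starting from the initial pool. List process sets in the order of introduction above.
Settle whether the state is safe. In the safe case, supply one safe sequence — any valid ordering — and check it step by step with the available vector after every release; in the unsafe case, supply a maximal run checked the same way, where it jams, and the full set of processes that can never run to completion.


The state is SAFE; one workable sequence: proc-E, proc-A, proc-G, proc-B.
Key observation: at proc-A the run first touches a limit — (2, 5) against (3, 5), exact on a resource it actually requests.
Verifying each step:
  pool = (1, 3)
  proc-E: need (0, 0) fits (1, 3); releases (2, 2), pool now (3, 5)
  proc-A: need (2, 5) fits (3, 5); releases (1, 0), pool now (4, 5)
  proc-G: need (4, 5) fits (4, 5); releases (1, 1), pool now (5, 6)
  proc-B: need (3, 6) fits (5, 6); releases (2, 1), pool now (7, 7)
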